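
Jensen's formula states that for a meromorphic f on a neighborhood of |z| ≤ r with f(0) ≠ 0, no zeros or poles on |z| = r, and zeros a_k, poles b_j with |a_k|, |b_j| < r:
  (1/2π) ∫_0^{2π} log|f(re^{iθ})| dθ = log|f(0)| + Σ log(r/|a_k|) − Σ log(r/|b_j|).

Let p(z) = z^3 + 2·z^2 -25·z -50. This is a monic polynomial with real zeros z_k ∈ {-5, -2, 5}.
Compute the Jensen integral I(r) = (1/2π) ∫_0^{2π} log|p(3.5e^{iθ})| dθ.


Zeros: -5, -2, 5; r = 3.5.
Inside |z| < r: -2. Outside (|z| ≥ r): -5, 5.
p(0) = -50, so log|p(0)| = log(50) = 3.9120.
Apply Jensen: I(r) = log|p(0)| + Σ_k log(r/|z_k|), summed over zeros inside |z| < r.
  log(r/|z_k|) for z_k = -2: log(3.5/2) = 0.5596
  Outside zeros (-5, 5) contribute nothing to the Jensen sum.
Sum over inside zeros: 0.5596.
I(r) = log|p(0)| + (inside sum) = 3.9120 + 0.5596 = 4.4716.
Note: since some zeros are outside |z| ≤ r, the simplified n·log(r) form does NOT apply — only the inside zeros contribute.

I(r) ≈ 4.4716.


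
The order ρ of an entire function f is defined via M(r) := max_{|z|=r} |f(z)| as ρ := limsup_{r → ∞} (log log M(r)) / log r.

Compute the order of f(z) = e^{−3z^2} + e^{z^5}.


Each summand is entire of order 2 and 5 respectively (as in the single-exponential case). The order of a sum is at most the max of the orders, so ρ ≤ 5. For the lower bound: on |z|=r choose arg z so that 1z^5 is real positive; then |e^{1z^5}| = e^{1r^5} while |e^{-3z^2}| ≤ e^{3r^2} = o(e^{1r^5}). So |f| ≥ e^{1r^5}(1 − o(1)) and ρ ≥ 5. Hence ρ = max(2, 5) = 5.
Therefore ρ = 5.

Order ρ = 5.


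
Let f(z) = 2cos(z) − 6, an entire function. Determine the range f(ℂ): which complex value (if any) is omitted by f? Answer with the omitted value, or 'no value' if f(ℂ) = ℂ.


Little Picard bounds the complement of f(ℂ) to at most one point.
cos is entire and surjective onto ℂ: for every w ∈ ℂ, cos(ζ) = w has a solution ζ ∈ ℂ (e.g., via the complex inverse arccos). With ζ = z this gives z = ζ/(1). Then 2·cos(z) takes every value in 2·ℂ = ℂ, and adding -6 is a bijection of ℂ. So f is surjective and omits no value. (Note: only on the real line is cos bounded by [−1, 1].)

Omitted value: no value.


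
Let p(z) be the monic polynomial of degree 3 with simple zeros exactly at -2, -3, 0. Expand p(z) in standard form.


The polynomial is p(z) = ∏_{α ∈ S} (z − α), where S = {-2, -3, 0}.
Expanding the product yields: p(z) = z^3 + 5·z^2 + 6·z.
The resulting polynomial has degree 3 and real coefficients as required.

p(z) = z^3 + 5·z^2 + 6·z.


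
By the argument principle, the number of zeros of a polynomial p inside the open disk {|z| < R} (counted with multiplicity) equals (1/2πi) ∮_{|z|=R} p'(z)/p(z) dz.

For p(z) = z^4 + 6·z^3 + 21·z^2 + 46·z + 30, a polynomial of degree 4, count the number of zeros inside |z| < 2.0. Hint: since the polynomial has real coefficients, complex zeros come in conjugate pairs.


The zeros of p are: -1, -3, (-1 + 3i), (-1 - 3i).
Their magnitudes are: 1, 3, 3.162, 3.162.
Zeros with |z| < R = 2.0: -1.
Count = 1.
By the argument principle, (1/2πi) ∮_{|z|=R} p'(z)/p(z) dz equals exactly this count.

Number of zeros inside |z| < 2.0: 1.


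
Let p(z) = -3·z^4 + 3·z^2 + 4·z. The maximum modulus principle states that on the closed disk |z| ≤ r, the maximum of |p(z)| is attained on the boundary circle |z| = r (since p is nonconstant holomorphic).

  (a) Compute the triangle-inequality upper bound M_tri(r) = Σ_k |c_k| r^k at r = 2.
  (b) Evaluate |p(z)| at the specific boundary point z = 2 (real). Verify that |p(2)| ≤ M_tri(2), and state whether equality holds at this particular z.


Coefficients: c_0 = 0, c_1 = 4, c_2 = 3, c_3 = 0, c_4 = -3. Radius r = 2.
Part (a). Triangle bound: M_tri(r) = Σ_k |c_k| r^k
  = |0|·2^0 + |4|·2^1 + |3|·2^2 + |0|·2^3 + |-3|·2^4
  = 0 + 8 + 12 + 0 + 48 = 68.
This bounds M(r) := max_{|z|=r} |p(z)| from above; equality holds iff all terms c_k z^k can be made to align in phase at a single z on |z|=r.
Part (b). At z = 2 (real, on the circle |z| = r):
  p(2) = (0)·2^0 + (4)·2^1 + (3)·2^2 + (0)·2^3 + (-3)·2^4 = -28.
  |p(2)| = 28.
Check: |p(2)| = 28 ≤ 68 = M_tri(2). ✓ Equality does not hold at z = 2 (the coefficients have mixed signs, so the terms do not all align in phase there).

M_tri(2) = 68; |p(2)| = 28; equality at z=2: no.


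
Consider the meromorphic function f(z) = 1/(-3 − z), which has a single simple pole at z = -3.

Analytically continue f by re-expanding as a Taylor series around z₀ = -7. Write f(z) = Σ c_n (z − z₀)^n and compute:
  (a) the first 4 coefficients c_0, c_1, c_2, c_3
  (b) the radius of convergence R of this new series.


Let w = z − z₀, so z = z₀ + w.
Then -3 − z = -3 − (z₀ + w) = (-3 − z₀) − w = 4 − w.
f(z) = 1/(4 − w) = (1/(4)) · 1/(1 − w/(4)) = Σ_{n≥0} w^n / (4)^(n+1).
So c_n = 1/(4)^(n+1):
  c_0 = 1/(4)^1 = 1/4.
  c_1 = 1/(4)^2 = 1/16.
  c_2 = 1/(4)^3 = 1/64.
  c_3 = 1/(4)^4 = 1/256.
The series is valid for |w/d| < 1, i.e. |z − z₀| < |d|.
Radius of convergence: R = |-3 − z₀| = |4| = 4 (distance from z₀ to the singularity z = -3).

c_0 = 1/4, c_1 = 1/16, c_2 = 1/64, c_3 = 1/256; R = 4.


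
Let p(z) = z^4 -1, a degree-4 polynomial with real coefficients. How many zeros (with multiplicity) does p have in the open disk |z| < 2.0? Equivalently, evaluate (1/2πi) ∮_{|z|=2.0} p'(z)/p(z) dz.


The zeros of p are: 1, (0 + 1i), (0 - 1i), -1.
Their magnitudes are: 1, 1, 1, 1.
Zeros with |z| < R = 2.0: 1, (0 + 1i), (0 - 1i), -1.
Count = 4.
By the argument principle, (1/2πi) ∮_{|z|=R} p'(z)/p(z) dz equals exactly this count.

Number of zeros inside |z| < 2.0: 4.


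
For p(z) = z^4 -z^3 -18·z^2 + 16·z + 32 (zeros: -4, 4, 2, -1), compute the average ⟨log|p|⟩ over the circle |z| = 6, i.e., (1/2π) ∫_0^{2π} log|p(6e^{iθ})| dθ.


Zeros: -4, -1, 2, 4; r = 6.
Inside |z| < r: -4, -1, 2, 4. Outside (|z| ≥ r): ∅.
p(0) = 32, so log|p(0)| = log(32) = 3.4657.
Apply Jensen: I(r) = log|p(0)| + Σ_k log(r/|z_k|), summed over zeros inside |z| < r.
  log(r/|z_k|) for z_k = -4: log(6/4) = 0.4055
  log(r/|z_k|) for z_k = 4: log(6/4) = 0.4055
  log(r/|z_k|) for z_k = 2: log(6/2) = 1.0986
  log(r/|z_k|) for z_k = -1: log(6/1) = 1.7918
Sum over inside zeros: 3.7013.
I(r) = log|p(0)| + (inside sum) = 3.4657 + 3.7013 = 7.1670.
Closed form (all zeros inside, monic): I(r) = n·log(r) = 4·log(6) = 7.1670. ✓

I(r) ≈ 7.1670.


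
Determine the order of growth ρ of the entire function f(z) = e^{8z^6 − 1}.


|e^{8z^6 − 1}| = e^{Re(8·z^6) + -1} ≤ e^{8|z|^6 + -1} = e^{8r^6 + -1} on |z| = r, so ρ ≤ 6. Choosing z on |z|=r so that 8·z^6 is real positive (always possible by picking arg z appropriately) gives |f(z)| = e^{8r^6 + -1}, matching the bound. The additive constant -1 does not affect log log M(r) ~ 6·log r. Hence ρ = 6.
Therefore ρ = 6.

Order ρ = 6.


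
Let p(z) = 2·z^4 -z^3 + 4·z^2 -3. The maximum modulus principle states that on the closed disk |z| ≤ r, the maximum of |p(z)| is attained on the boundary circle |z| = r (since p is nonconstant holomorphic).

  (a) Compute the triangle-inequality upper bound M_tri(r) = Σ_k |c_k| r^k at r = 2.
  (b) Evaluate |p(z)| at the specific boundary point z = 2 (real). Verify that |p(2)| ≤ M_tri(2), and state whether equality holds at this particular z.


Coefficients: c_0 = -3, c_1 = 0, c_2 = 4, c_3 = -1, c_4 = 2. Radius r = 2.
Part (a). Triangle bound: M_tri(r) = Σ_k |c_k| r^k
  = |-3|·2^0 + |0|·2^1 + |4|·2^2 + |-1|·2^3 + |2|·2^4
  = 3 + 0 + 16 + 8 + 32 = 59.
This bounds M(r) := max_{|z|=r} |p(z)| from above; equality holds iff all terms c_k z^k can be made to align in phase at a single z on |z|=r.
Part (b). At z = 2 (real, on the circle |z| = r):
  p(2) = (-3)·2^0 + (0)·2^1 + (4)·2^2 + (-1)·2^3 + (2)·2^4 = 37.
  |p(2)| = 37.
Check: |p(2)| = 37 ≤ 59 = M_tri(2). ✓ Equality does not hold at z = 2 (the coefficients have mixed signs, so the terms do not all align in phase there).

M_tri(2) = 59; |p(2)| = 37; equality at z=2: no.


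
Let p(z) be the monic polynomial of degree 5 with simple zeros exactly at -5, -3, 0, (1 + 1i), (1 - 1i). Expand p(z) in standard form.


The polynomial is p(z) = ∏_{α ∈ S} (z − α), where S = {-5, -3, 0, (1 + 1i), (1 - 1i)}.
Expanding the product yields: p(z) = z^5 + 6·z^4 + z^3 -14·z^2 + 30·z.
Note conjugate pairs combine to real quadratics: (z − (1+1i))(z − (1−1i)) = z² − 2z + 2.
The resulting polynomial has degree 5 and real coefficients as required.

p(z) = z^5 + 6·z^4 + z^3 -14·z^2 + 30·z.


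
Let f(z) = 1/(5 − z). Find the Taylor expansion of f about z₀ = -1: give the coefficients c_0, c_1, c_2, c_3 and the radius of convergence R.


Let w = z − z₀, so z = z₀ + w.
Then 5 − z = 5 − (z₀ + w) = (5 − z₀) − w = 6 − w.
f(z) = 1/(6 − w) = (1/(6)) · 1/(1 − w/(6)) = Σ_{n≥0} w^n / (6)^(n+1).
So c_n = 1/(6)^(n+1):
  c_0 = 1/(6)^1 = 1/6.
  c_1 = 1/(6)^2 = 1/36.
  c_2 = 1/(6)^3 = 1/216.
  c_3 = 1/(6)^4 = 1/1296.
The series is valid for |w/d| < 1, i.e. |z − z₀| < |d|.
Radius of convergence: R = |5 − z₀| = |6| = 6 (distance from z₀ to the singularity z = 5).

c_0 = 1/6, c_1 = 1/36, c_2 = 1/216, c_3 = 1/1296; R = 6.


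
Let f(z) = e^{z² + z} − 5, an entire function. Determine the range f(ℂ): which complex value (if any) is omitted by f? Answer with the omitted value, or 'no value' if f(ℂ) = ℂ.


Little Picard bounds the complement of f(ℂ) to at most one point.
The exponent g(z) = z² + z is a nonconstant polynomial, hence surjective onto ℂ. So e^{g(z)} takes every value in {e^w : w ∈ ℂ} = ℂ ∖ {0}. Adding -5 shifts the range to ℂ ∖ {-5}. f omits exactly -5.

Omitted value: -5.


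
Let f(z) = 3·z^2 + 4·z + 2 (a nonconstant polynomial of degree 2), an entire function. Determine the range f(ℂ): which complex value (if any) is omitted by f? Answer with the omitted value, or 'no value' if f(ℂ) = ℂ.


Little Picard bounds the complement of f(ℂ) to at most one point.
For every w ∈ ℂ, the equation p(z) − w = 0 is a nonconstant polynomial in z and hence has at least one root by the fundamental theorem of algebra. So p is surjective onto ℂ, omitting no value.

Omitted value: no value.


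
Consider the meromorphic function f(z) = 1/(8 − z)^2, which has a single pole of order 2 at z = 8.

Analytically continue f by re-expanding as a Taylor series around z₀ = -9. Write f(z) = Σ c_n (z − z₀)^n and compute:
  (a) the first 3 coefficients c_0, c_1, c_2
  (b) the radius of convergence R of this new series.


Let w = z − z₀, so z = z₀ + w.
Then 8 − z = 8 − (z₀ + w) = (8 − z₀) − w = 17 − w.
f(z) = 1/(17 − w)^2 = (1/(17)^2) · (1 − w/(17))^{−2}.
By the binomial series (1−u)^{−2} = Σ_{n≥0} C(n+1, 1) u^n for |u|<1, with u = w/(17):
  c_n = C(n+1, 1) / (17)^(n+2).
  c_0 = 1/(17)^2 = 1/289.
  c_1 = 2/(17)^3 = 2/4913.
  c_2 = 3/(17)^4 = 3/83521.
The series is valid for |w/d| < 1, i.e. |z − z₀| < |d|.
Radius of convergence: R = |8 − z₀| = |17| = 17 (distance from z₀ to the singularity z = 8).

c_0 = 1/289, c_1 = 2/4913, c_2 = 3/83521; R = 17.


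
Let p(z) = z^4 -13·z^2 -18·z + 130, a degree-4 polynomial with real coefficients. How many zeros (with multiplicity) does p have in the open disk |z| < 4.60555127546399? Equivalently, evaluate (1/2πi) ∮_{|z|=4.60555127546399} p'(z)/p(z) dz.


The zeros of p are: (3 + 1i), (3 - 1i), (-3 + 2i), (-3 - 2i).
Their magnitudes are: 3.162, 3.162, 3.606, 3.606.
Zeros with |z| < R = 4.60555127546399: (3 + 1i), (3 - 1i), (-3 + 2i), (-3 - 2i).
Count = 4.
By the argument principle, (1/2πi) ∮_{|z|=R} p'(z)/p(z) dz equals exactly this count.

Number of zeros inside |z| < 4.60555127546399: 4.


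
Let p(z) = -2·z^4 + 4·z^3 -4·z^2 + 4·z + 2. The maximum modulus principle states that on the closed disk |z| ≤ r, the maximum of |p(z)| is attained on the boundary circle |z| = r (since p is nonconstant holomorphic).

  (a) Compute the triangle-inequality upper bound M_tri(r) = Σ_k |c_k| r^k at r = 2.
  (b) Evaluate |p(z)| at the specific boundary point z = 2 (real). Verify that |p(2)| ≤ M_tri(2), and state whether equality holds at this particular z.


Coefficients: c_0 = 2, c_1 = 4, c_2 = -4, c_3 = 4, c_4 = -2. Radius r = 2.
Part (a). Triangle bound: M_tri(r) = Σ_k |c_k| r^k
  = |2|·2^0 + |4|·2^1 + |-4|·2^2 + |4|·2^3 + |-2|·2^4
  = 2 + 8 + 16 + 32 + 32 = 90.
This bounds M(r) := max_{|z|=r} |p(z)| from above; equality holds iff all terms c_k z^k can be made to align in phase at a single z on |z|=r.
Part (b). At z = 2 (real, on the circle |z| = r):
  p(2) = (2)·2^0 + (4)·2^1 + (-4)·2^2 + (4)·2^3 + (-2)·2^4 = -6.
  |p(2)| = 6.
Check: |p(2)| = 6 ≤ 90 = M_tri(2). ✓ Equality does not hold at z = 2 (the coefficients have mixed signs, so the terms do not all align in phase there).

M_tri(2) = 90; |p(2)| = 6; equality at z=2: no.


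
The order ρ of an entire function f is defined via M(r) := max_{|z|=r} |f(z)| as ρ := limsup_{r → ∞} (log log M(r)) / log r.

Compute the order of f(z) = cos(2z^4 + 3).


Write cos(w) = (e^{iw} ± e^{−iw})/(2 or 2i), so |cos(w)| ≤ e^{|w|}. With w = 2z^4 + 3, |w| ≤ 2r^4 + 3 on |z|=r, giving M(r) ≤ e^{2r^4 + 3} and ρ ≤ 4. For the lower bound, choose z on |z|=r with 2z^4 purely imaginary of modulus 2r^4; then |cos(2z^4 + 3)| grows like e^{2r^4}/2, so ρ ≥ 4. Hence ρ = 4.
Therefore ρ = 4.

Order ρ = 4.


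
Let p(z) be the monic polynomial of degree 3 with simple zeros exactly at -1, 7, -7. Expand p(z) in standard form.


The polynomial is p(z) = ∏_{α ∈ S} (z − α), where S = {-1, 7, -7}.
Expanding the product yields: p(z) = z^3 + z^2 -49·z -49.
The resulting polynomial has degree 3 and real coefficients as required.

p(z) = z^3 + z^2 -49·z -49.


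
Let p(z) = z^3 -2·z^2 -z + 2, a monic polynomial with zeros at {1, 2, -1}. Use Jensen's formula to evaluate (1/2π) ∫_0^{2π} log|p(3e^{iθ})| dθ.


Zeros: -1, 1, 2; r = 3.
Inside |z| < r: -1, 1, 2. Outside (|z| ≥ r): ∅.
p(0) = 2, so log|p(0)| = log(2) = 0.6931.
Apply Jensen: I(r) = log|p(0)| + Σ_k log(r/|z_k|), summed over zeros inside |z| < r.
  log(r/|z_k|) for z_k = 1: log(3/1) = 1.0986
  log(r/|z_k|) for z_k = 2: log(3/2) = 0.4055
  log(r/|z_k|) for z_k = -1: log(3/1) = 1.0986
Sum over inside zeros: 2.6027.
I(r) = log|p(0)| + (inside sum) = 0.6931 + 2.6027 = 3.2958.
Closed form (all zeros inside, monic): I(r) = n·log(r) = 3·log(3) = 3.2958. ✓

I(r) ≈ 3.2958.


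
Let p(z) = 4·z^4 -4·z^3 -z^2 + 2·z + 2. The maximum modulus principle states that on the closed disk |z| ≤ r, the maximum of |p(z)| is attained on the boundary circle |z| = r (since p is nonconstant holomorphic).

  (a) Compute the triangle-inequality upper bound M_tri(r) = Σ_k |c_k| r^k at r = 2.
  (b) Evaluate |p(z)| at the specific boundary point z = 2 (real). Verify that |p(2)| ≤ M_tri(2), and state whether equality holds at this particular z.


Coefficients: c_0 = 2, c_1 = 2, c_2 = -1, c_3 = -4, c_4 = 4. Radius r = 2.
Part (a). Triangle bound: M_tri(r) = Σ_k |c_k| r^k
  = |2|·2^0 + |2|·2^1 + |-1|·2^2 + |-4|·2^3 + |4|·2^4
  = 2 + 4 + 4 + 32 + 64 = 106.
This bounds M(r) := max_{|z|=r} |p(z)| from above; equality holds iff all terms c_k z^k can be made to align in phase at a single z on |z|=r.
Part (b). At z = 2 (real, on the circle |z| = r):
  p(2) = (2)·2^0 + (2)·2^1 + (-1)·2^2 + (-4)·2^3 + (4)·2^4 = 34.
  |p(2)| = 34.
Check: |p(2)| = 34 ≤ 106 = M_tri(2). ✓ Equality does not hold at z = 2 (the coefficients have mixed signs, so the terms do not all align in phase there).

M_tri(2) = 106; |p(2)| = 34; equality at z=2: no.


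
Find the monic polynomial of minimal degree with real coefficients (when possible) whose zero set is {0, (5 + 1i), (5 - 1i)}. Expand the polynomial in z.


The polynomial is p(z) = ∏_{α ∈ S} (z − α), where S = {0, (5 + 1i), (5 - 1i)}.
Expanding the product yields: p(z) = z^3 -10·z^2 + 26·z.
Note conjugate pairs combine to real quadratics: (z − (5+1i))(z − (5−1i)) = z² − 10z + 26.
The resulting polynomial has degree 3 and real coefficients as required.

p(z) = z^3 -10·z^2 + 26·z.


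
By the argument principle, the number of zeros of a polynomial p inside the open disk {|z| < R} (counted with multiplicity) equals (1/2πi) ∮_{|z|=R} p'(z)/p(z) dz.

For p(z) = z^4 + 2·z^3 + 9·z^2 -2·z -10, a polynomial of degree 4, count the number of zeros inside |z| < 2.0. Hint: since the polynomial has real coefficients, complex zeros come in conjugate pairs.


The zeros of p are: (-1 + 3i), (-1 - 3i), -1, 1.
Their magnitudes are: 3.162, 3.162, 1, 1.
Zeros with |z| < R = 2.0: -1, 1.
Count = 2.
By the argument principle, (1/2πi) ∮_{|z|=R} p'(z)/p(z) dz equals exactly this count.

Number of zeros inside |z| < 2.0: 2.


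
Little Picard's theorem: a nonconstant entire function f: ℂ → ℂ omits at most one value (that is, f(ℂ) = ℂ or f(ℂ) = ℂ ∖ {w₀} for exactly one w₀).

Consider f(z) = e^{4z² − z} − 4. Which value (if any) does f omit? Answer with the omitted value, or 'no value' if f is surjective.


Little Picard bounds the complement of f(ℂ) to at most one point.
The exponent g(z) = 4z² − z is a nonconstant polynomial, hence surjective onto ℂ. So e^{g(z)} takes every value in {e^w : w ∈ ℂ} = ℂ ∖ {0}. Adding -4 shifts the range to ℂ ∖ {-4}. f omits exactly -4.

Omitted value: -4.


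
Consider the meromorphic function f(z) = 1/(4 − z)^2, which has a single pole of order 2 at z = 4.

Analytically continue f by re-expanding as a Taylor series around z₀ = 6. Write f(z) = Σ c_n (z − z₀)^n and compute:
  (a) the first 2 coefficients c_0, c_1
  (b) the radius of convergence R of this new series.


Let w = z − z₀, so z = z₀ + w.
Then 4 − z = 4 − (z₀ + w) = (4 − z₀) − w = -2 − w.
f(z) = 1/(-2 − w)^2 = (1/(-2)^2) · (1 − w/(-2))^{−2}.
By the binomial series (1−u)^{−2} = Σ_{n≥0} C(n+1, 1) u^n for |u|<1, with u = w/(-2):
  c_n = C(n+1, 1) / (-2)^(n+2).
  c_0 = 1/(-2)^2 = 1/4.
  c_1 = 2/(-2)^3 = -1/4.
The series is valid for |w/d| < 1, i.e. |z − z₀| < |d|.
Radius of convergence: R = |4 − z₀| = |-2| = 2 (distance from z₀ to the singularity z = 4).

c_0 = 1/4, c_1 = -1/4; R = 2.


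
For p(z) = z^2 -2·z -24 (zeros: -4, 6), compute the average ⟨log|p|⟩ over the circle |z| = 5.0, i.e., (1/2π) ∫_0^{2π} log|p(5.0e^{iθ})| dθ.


Zeros: -4, 6; r = 5.0.
Inside |z| < r: -4. Outside (|z| ≥ r): 6.
p(0) = -24, so log|p(0)| = log(24) = 3.1781.
Apply Jensen: I(r) = log|p(0)| + Σ_k log(r/|z_k|), summed over zeros inside |z| < r.
  log(r/|z_k|) for z_k = -4: log(5.0/4) = 0.2231
  Outside zeros (6) contribute nothing to the Jensen sum.
Sum over inside zeros: 0.2231.
I(r) = log|p(0)| + (inside sum) = 3.1781 + 0.2231 = 3.4012.
Note: since some zeros are outside |z| ≤ r, the simplified n·log(r) form does NOT apply — only the inside zeros contribute.

I(r) ≈ 3.4012.


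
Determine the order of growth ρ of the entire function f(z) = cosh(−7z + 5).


cosh(w) is a linear combination of e^{iw} and e^{−iw} (or e^w, e^{−w} in the hyperbolic case), so |cosh(w)| ≤ e^{|w|}. With w = −7z + 5, |w| ≤ 7|z| + 5 = 7r + 5 on |z| = r, giving M(r) ≤ e^{7r + 5}, so ρ ≤ 1. On a suitable ray (z = it for sin/cos; z = t for sinh/cosh, t real → ∞), |cosh(−7z + 5)| grows like e^{7|t|}/2, so ρ ≥ 1. Hence ρ = 1.
Therefore ρ = 1.

Order ρ = 1.


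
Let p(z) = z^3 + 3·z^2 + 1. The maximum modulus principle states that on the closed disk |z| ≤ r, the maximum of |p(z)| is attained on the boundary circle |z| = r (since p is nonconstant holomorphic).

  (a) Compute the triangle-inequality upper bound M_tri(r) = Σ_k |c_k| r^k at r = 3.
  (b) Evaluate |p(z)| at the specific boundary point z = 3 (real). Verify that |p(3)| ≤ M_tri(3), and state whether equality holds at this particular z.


Coefficients: c_0 = 1, c_1 = 0, c_2 = 3, c_3 = 1. Radius r = 3.
Part (a). Triangle bound: M_tri(r) = Σ_k |c_k| r^k
  = |1|·3^0 + |0|·3^1 + |3|·3^2 + |1|·3^3
  = 1 + 0 + 27 + 27 = 55.
This bounds M(r) := max_{|z|=r} |p(z)| from above; equality holds iff all terms c_k z^k can be made to align in phase at a single z on |z|=r.
Part (b). At z = 3 (real, on the circle |z| = r):
  p(3) = (1)·3^0 + (0)·3^1 + (3)·3^2 + (1)·3^3 = 55.
  |p(3)| = 55.
Since all nonzero coefficients share the same sign, |p(3)| = 55 = M_tri(3); the triangle bound is attained at z = 3, so in fact M(r) = 55.

M_tri(3) = 55; |p(3)| = 55; equality at z=3: yes.


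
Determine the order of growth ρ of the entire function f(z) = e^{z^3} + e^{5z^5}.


Each summand is entire of order 3 and 5 respectively (as in the single-exponential case). The order of a sum is at most the max of the orders, so ρ ≤ 5. For the lower bound: on |z|=r choose arg z so that 5z^5 is real positive; then |e^{5z^5}| = e^{5r^5} while |e^{1z^3}| ≤ e^{1r^3} = o(e^{5r^5}). So |f| ≥ e^{5r^5}(1 − o(1)) and ρ ≥ 5. Hence ρ = max(3, 5) = 5.
Therefore ρ = 5.

Order ρ = 5.


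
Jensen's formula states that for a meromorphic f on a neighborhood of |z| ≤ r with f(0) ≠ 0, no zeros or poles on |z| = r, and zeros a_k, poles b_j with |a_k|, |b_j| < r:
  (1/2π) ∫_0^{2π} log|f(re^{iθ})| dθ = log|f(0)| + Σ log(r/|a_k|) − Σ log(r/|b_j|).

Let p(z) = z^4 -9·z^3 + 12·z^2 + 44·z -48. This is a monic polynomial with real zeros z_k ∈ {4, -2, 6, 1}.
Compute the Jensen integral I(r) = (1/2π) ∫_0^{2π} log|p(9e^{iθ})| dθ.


Zeros: -2, 1, 4, 6; r = 9.
Inside |z| < r: -2, 1, 4, 6. Outside (|z| ≥ r): ∅.
p(0) = -48, so log|p(0)| = log(48) = 3.8712.
Apply Jensen: I(r) = log|p(0)| + Σ_k log(r/|z_k|), summed over zeros inside |z| < r.
  log(r/|z_k|) for z_k = 4: log(9/4) = 0.8109
  log(r/|z_k|) for z_k = -2: log(9/2) = 1.5041
  log(r/|z_k|) for z_k = 6: log(9/6) = 0.4055
  log(r/|z_k|) for z_k = 1: log(9/1) = 2.1972
Sum over inside zeros: 4.9177.
I(r) = log|p(0)| + (inside sum) = 3.8712 + 4.9177 = 8.7889.
Closed form (all zeros inside, monic): I(r) = n·log(r) = 4·log(9) = 8.7889. ✓

I(r) ≈ 8.7889.


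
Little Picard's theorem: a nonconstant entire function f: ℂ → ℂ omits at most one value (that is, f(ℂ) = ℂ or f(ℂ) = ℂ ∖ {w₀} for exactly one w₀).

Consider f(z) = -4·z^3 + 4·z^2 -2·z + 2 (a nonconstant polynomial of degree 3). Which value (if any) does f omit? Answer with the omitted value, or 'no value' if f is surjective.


Little Picard bounds the complement of f(ℂ) to at most one point.
For every w ∈ ℂ, the equation p(z) − w = 0 is a nonconstant polynomial in z and hence has at least one root by the fundamental theorem of algebra. So p is surjective onto ℂ, omitting no value.

Omitted value: no value.


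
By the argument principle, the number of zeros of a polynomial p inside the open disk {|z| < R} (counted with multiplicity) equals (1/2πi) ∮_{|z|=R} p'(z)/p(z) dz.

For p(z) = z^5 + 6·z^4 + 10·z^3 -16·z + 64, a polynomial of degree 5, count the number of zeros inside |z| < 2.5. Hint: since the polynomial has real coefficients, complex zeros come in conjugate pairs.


The zeros of p are: (1 + 1i), (1 - 1i), (-2 + 2i), (-2 - 2i), -4.
Their magnitudes are: 1.414, 1.414, 2.828, 2.828, 4.
Zeros with |z| < R = 2.5: (1 + 1i), (1 - 1i).
Count = 2.
By the argument principle, (1/2πi) ∮_{|z|=R} p'(z)/p(z) dz equals exactly this count.

Number of zeros inside |z| < 2.5: 2.


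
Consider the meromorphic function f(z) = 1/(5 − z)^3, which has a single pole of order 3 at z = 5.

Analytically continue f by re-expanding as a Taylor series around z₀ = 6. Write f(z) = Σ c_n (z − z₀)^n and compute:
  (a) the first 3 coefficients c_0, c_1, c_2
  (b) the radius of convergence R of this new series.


Let w = z − z₀, so z = z₀ + w.
Then 5 − z = 5 − (z₀ + w) = (5 − z₀) − w = -1 − w.
f(z) = 1/(-1 − w)^3 = (1/(-1)^3) · (1 − w/(-1))^{−3}.
By the binomial series (1−u)^{−3} = Σ_{n≥0} C(n+2, 2) u^n for |u|<1, with u = w/(-1):
  c_n = C(n+2, 2) / (-1)^(n+3).
  c_0 = 1/(-1)^3 = -1.
  c_1 = 3/(-1)^4 = 3.
  c_2 = 6/(-1)^5 = -6.
The series is valid for |w/d| < 1, i.e. |z − z₀| < |d|.
Radius of convergence: R = |5 − z₀| = |-1| = 1 (distance from z₀ to the singularity z = 5).

c_0 = -1, c_1 = 3, c_2 = -6; R = 1.


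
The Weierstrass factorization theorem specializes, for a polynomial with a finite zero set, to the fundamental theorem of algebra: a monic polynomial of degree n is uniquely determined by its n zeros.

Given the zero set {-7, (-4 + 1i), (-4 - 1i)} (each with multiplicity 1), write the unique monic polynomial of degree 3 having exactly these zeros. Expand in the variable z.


The polynomial is p(z) = ∏_{α ∈ S} (z − α), where S = {-7, (-4 + 1i), (-4 - 1i)}.
Expanding the product yields: p(z) = z^3 + 15·z^2 + 73·z + 119.
Note conjugate pairs combine to real quadratics: (z − (-4+1i))(z − (-4−1i)) = z² + 8z + 17.
The resulting polynomial has degree 3 and real coefficients as required.

p(z) = z^3 + 15·z^2 + 73·z + 119.


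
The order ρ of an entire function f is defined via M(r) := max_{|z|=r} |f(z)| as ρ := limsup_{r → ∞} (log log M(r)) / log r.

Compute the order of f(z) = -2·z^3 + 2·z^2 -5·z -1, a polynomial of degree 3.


|f(z)| ≤ Σ|c_k|·r^k = O(r^3) as r → ∞. Polynomial growth is O(e^{r^ε}) for every ε > 0 (since r^3/e^{r^ε} → 0), so ρ ≤ ε for all ε > 0, i.e. ρ = 0. Every nonconstant polynomial has order 0.
Therefore ρ = 0.

Order ρ = 0.


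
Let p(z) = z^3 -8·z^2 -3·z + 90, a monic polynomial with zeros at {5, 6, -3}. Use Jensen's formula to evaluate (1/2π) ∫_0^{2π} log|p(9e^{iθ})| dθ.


Zeros: -3, 5, 6; r = 9.
Inside |z| < r: -3, 5, 6. Outside (|z| ≥ r): ∅.
p(0) = 90, so log|p(0)| = log(90) = 4.4998.
Apply Jensen: I(r) = log|p(0)| + Σ_k log(r/|z_k|), summed over zeros inside |z| < r.
  log(r/|z_k|) for z_k = 5: log(9/5) = 0.5878
  log(r/|z_k|) for z_k = 6: log(9/6) = 0.4055
  log(r/|z_k|) for z_k = -3: log(9/3) = 1.0986
Sum over inside zeros: 2.0919.
I(r) = log|p(0)| + (inside sum) = 4.4998 + 2.0919 = 6.5917.
Closed form (all zeros inside, monic): I(r) = n·log(r) = 3·log(9) = 6.5917. ✓

I(r) ≈ 6.5917.


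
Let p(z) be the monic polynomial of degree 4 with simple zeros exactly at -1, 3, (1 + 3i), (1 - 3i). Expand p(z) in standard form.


The polynomial is p(z) = ∏_{α ∈ S} (z − α), where S = {-1, 3, (1 + 3i), (1 - 3i)}.
Expanding the product yields: p(z) = z^4 -4·z^3 + 11·z^2 -14·z -30.
Note conjugate pairs combine to real quadratics: (z − (1+3i))(z − (1−3i)) = z² − 2z + 10.
The resulting polynomial has degree 4 and real coefficients as required.

p(z) = z^4 -4·z^3 + 11·z^2 -14·z -30.


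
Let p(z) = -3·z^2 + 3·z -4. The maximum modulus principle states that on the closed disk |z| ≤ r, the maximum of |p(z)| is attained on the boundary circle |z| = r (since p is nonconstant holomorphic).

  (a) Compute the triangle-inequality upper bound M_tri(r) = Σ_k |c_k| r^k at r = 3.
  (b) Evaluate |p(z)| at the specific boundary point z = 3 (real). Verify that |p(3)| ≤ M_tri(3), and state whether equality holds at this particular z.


Coefficients: c_0 = -4, c_1 = 3, c_2 = -3. Radius r = 3.
Part (a). Triangle bound: M_tri(r) = Σ_k |c_k| r^k
  = |-4|·3^0 + |3|·3^1 + |-3|·3^2
  = 4 + 9 + 27 = 40.
This bounds M(r) := max_{|z|=r} |p(z)| from above; equality holds iff all terms c_k z^k can be made to align in phase at a single z on |z|=r.
Part (b). At z = 3 (real, on the circle |z| = r):
  p(3) = (-4)·3^0 + (3)·3^1 + (-3)·3^2 = -22.
  |p(3)| = 22.
Check: |p(3)| = 22 ≤ 40 = M_tri(3). ✓ Equality does not hold at z = 3 (the coefficients have mixed signs, so the terms do not all align in phase there).

M_tri(3) = 40; |p(3)| = 22; equality at z=3: no.


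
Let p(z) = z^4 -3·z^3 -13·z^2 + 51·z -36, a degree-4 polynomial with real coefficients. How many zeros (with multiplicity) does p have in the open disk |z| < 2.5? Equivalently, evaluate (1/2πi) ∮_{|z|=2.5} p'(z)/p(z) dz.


The zeros of p are: 1, -4, 3, 3.
Their magnitudes are: 1, 4, 3, 3.
Zeros with |z| < R = 2.5: 1.
Count = 1.
By the argument principle, (1/2πi) ∮_{|z|=R} p'(z)/p(z) dz equals exactly this count.

Number of zeros inside |z| < 2.5: 1.


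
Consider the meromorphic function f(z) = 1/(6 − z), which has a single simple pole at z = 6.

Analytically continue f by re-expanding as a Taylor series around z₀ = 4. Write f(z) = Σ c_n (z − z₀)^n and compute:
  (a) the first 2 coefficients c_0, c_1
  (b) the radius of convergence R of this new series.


Let w = z − z₀, so z = z₀ + w.
Then 6 − z = 6 − (z₀ + w) = (6 − z₀) − w = 2 − w.
f(z) = 1/(2 − w) = (1/(2)) · 1/(1 − w/(2)) = Σ_{n≥0} w^n / (2)^(n+1).
So c_n = 1/(2)^(n+1):
  c_0 = 1/(2)^1 = 1/2.
  c_1 = 1/(2)^2 = 1/4.
The series is valid for |w/d| < 1, i.e. |z − z₀| < |d|.
Radius of convergence: R = |6 − z₀| = |2| = 2 (distance from z₀ to the singularity z = 6).

c_0 = 1/2, c_1 = 1/4; R = 2.


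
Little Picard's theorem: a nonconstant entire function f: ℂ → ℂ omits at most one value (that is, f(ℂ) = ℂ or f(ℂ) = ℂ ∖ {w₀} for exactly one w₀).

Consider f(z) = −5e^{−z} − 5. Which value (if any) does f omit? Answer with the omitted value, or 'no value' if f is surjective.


Little Picard bounds the complement of f(ℂ) to at most one point.
e^{−z} is never zero on ℂ, so -5·e^{−z} takes every value in ℂ ∖ {0}. Adding -5 shifts the range to ℂ ∖ {-5}. Thus f omits exactly the value -5.

Omitted value: -5.


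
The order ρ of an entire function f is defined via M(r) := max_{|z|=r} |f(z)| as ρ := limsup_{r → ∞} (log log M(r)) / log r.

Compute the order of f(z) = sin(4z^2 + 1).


Write sin(w) = (e^{iw} ± e^{−iw})/(2 or 2i), so |sin(w)| ≤ e^{|w|}. With w = 4z^2 + 1, |w| ≤ 4r^2 + 1 on |z|=r, giving M(r) ≤ e^{4r^2 + 1} and ρ ≤ 2. For the lower bound, choose z on |z|=r with 4z^2 purely imaginary of modulus 4r^2; then |sin(4z^2 + 1)| grows like e^{4r^2}/2, so ρ ≥ 2. Hence ρ = 2.
Therefore ρ = 2.

Order ρ = 2.


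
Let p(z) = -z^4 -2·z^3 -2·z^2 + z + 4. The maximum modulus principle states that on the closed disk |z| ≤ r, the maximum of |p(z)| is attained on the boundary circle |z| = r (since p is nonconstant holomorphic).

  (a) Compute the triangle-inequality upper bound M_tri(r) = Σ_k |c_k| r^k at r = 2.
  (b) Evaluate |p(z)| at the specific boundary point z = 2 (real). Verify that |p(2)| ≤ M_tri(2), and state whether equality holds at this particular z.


Coefficients: c_0 = 4, c_1 = 1, c_2 = -2, c_3 = -2, c_4 = -1. Radius r = 2.
Part (a). Triangle bound: M_tri(r) = Σ_k |c_k| r^k
  = |4|·2^0 + |1|·2^1 + |-2|·2^2 + |-2|·2^3 + |-1|·2^4
  = 4 + 2 + 8 + 16 + 16 = 46.
This bounds M(r) := max_{|z|=r} |p(z)| from above; equality holds iff all terms c_k z^k can be made to align in phase at a single z on |z|=r.
Part (b). At z = 2 (real, on the circle |z| = r):
  p(2) = (4)·2^0 + (1)·2^1 + (-2)·2^2 + (-2)·2^3 + (-1)·2^4 = -34.
  |p(2)| = 34.
Check: |p(2)| = 34 ≤ 46 = M_tri(2). ✓ Equality does not hold at z = 2 (the coefficients have mixed signs, so the terms do not all align in phase there).

M_tri(2) = 46; |p(2)| = 34; equality at z=2: no.


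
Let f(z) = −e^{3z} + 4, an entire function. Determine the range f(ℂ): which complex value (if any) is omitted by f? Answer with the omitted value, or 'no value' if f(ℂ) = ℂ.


Little Picard bounds the complement of f(ℂ) to at most one point.
e^{3z} is never zero on ℂ, so -1·e^{3z} takes every value in ℂ ∖ {0}. Adding 4 shifts the range to ℂ ∖ {4}. Thus f omits exactly the value 4.

Omitted value: 4.


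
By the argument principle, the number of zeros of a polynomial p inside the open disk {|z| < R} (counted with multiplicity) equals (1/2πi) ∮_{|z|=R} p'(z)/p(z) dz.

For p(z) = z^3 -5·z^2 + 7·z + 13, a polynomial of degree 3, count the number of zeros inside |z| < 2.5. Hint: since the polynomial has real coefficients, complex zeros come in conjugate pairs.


The zeros of p are: (3 + 2i), (3 - 2i), -1.
Their magnitudes are: 3.606, 3.606, 1.
Zeros with |z| < R = 2.5: -1.
Count = 1.
By the argument principle, (1/2πi) ∮_{|z|=R} p'(z)/p(z) dz equals exactly this count.

Number of zeros inside |z| < 2.5: 1.


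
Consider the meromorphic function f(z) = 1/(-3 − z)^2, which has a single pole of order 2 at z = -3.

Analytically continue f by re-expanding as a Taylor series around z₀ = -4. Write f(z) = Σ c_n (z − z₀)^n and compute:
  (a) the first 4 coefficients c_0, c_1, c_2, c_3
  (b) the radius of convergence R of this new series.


Let w = z − z₀, so z = z₀ + w.
Then -3 − z = -3 − (z₀ + w) = (-3 − z₀) − w = 1 − w.
f(z) = 1/(1 − w)^2 = (1/(1)^2) · (1 − w/(1))^{−2}.
By the binomial series (1−u)^{−2} = Σ_{n≥0} C(n+1, 1) u^n for |u|<1, with u = w/(1):
  c_n = C(n+1, 1) / (1)^(n+2).
  c_0 = 1/(1)^2 = 1.
  c_1 = 2/(1)^3 = 2.
  c_2 = 3/(1)^4 = 3.
  c_3 = 4/(1)^5 = 4.
The series is valid for |w/d| < 1, i.e. |z − z₀| < |d|.
Radius of convergence: R = |-3 − z₀| = |1| = 1 (distance from z₀ to the singularity z = -3).

c_0 = 1, c_1 = 2, c_2 = 3, c_3 = 4; R = 1.


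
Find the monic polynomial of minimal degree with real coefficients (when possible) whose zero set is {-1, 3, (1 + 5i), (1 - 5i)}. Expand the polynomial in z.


The polynomial is p(z) = ∏_{α ∈ S} (z − α), where S = {-1, 3, (1 + 5i), (1 - 5i)}.
Expanding the product yields: p(z) = z^4 -4·z^3 + 27·z^2 -46·z -78.
Note conjugate pairs combine to real quadratics: (z − (1+5i))(z − (1−5i)) = z² − 2z + 26.
The resulting polynomial has degree 4 and real coefficients as required.

p(z) = z^4 -4·z^3 + 27·z^2 -46·z -78.


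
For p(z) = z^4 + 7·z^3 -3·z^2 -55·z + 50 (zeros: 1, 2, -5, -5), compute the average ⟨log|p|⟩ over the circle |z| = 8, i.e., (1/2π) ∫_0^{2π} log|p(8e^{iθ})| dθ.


Zeros: -5, -5, 1, 2; r = 8.
Inside |z| < r: -5, -5, 1, 2. Outside (|z| ≥ r): ∅.
p(0) = 50, so log|p(0)| = log(50) = 3.9120.
Apply Jensen: I(r) = log|p(0)| + Σ_k log(r/|z_k|), summed over zeros inside |z| < r.
  log(r/|z_k|) for z_k = 1: log(8/1) = 2.0794
  log(r/|z_k|) for z_k = 2: log(8/2) = 1.3863
  log(r/|z_k|) for z_k = -5: log(8/5) = 0.4700
  log(r/|z_k|) for z_k = -5: log(8/5) = 0.4700
Sum over inside zeros: 4.4057.
I(r) = log|p(0)| + (inside sum) = 3.9120 + 4.4057 = 8.3178.
Closed form (all zeros inside, monic): I(r) = n·log(r) = 4·log(8) = 8.3178. ✓

I(r) ≈ 8.3178.


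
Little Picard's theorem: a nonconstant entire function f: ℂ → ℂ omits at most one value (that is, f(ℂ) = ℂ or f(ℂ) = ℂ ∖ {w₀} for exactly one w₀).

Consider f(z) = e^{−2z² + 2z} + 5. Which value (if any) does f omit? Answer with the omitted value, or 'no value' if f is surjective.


Little Picard bounds the complement of f(ℂ) to at most one point.
The exponent g(z) = −2z² + 2z is a nonconstant polynomial, hence surjective onto ℂ. So e^{g(z)} takes every value in {e^w : w ∈ ℂ} = ℂ ∖ {0}. Adding 5 shifts the range to ℂ ∖ {5}. f omits exactly 5.

Omitted value: 5.


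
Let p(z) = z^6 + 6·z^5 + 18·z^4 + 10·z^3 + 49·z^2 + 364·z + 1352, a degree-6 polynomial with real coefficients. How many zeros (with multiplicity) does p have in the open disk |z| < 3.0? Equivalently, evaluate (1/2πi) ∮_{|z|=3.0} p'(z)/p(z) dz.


The zeros of p are: (-2 + 3i), (-2 - 3i), (-3 + 2i), (-3 - 2i), (2 + 2i), (2 - 2i).
Their magnitudes are: 3.606, 3.606, 3.606, 3.606, 2.828, 2.828.
Zeros with |z| < R = 3.0: (2 + 2i), (2 - 2i).
Count = 2.
By the argument principle, (1/2πi) ∮_{|z|=R} p'(z)/p(z) dz equals exactly this count.

Number of zeros inside |z| < 3.0: 2.


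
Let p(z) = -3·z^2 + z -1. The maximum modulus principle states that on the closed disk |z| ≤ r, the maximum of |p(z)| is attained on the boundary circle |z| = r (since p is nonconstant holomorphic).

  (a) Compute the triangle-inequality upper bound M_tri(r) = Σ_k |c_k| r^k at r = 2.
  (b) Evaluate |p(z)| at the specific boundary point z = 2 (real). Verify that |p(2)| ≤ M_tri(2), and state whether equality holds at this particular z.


Coefficients: c_0 = -1, c_1 = 1, c_2 = -3. Radius r = 2.
Part (a). Triangle bound: M_tri(r) = Σ_k |c_k| r^k
  = |-1|·2^0 + |1|·2^1 + |-3|·2^2
  = 1 + 2 + 12 = 15.
This bounds M(r) := max_{|z|=r} |p(z)| from above; equality holds iff all terms c_k z^k can be made to align in phase at a single z on |z|=r.
Part (b). At z = 2 (real, on the circle |z| = r):
  p(2) = (-1)·2^0 + (1)·2^1 + (-3)·2^2 = -11.
  |p(2)| = 11.
Check: |p(2)| = 11 ≤ 15 = M_tri(2). ✓ Equality does not hold at z = 2 (the coefficients have mixed signs, so the terms do not all align in phase there).

M_tri(2) = 15; |p(2)| = 11; equality at z=2: no.


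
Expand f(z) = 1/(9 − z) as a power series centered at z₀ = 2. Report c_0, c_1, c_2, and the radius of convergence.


Let w = z − z₀, so z = z₀ + w.
Then 9 − z = 9 − (z₀ + w) = (9 − z₀) − w = 7 − w.
f(z) = 1/(7 − w) = (1/(7)) · 1/(1 − w/(7)) = Σ_{n≥0} w^n / (7)^(n+1).
So c_n = 1/(7)^(n+1):
  c_0 = 1/(7)^1 = 1/7.
  c_1 = 1/(7)^2 = 1/49.
  c_2 = 1/(7)^3 = 1/343.
The series is valid for |w/d| < 1, i.e. |z − z₀| < |d|.
Radius of convergence: R = |9 − z₀| = |7| = 7 (distance from z₀ to the singularity z = 9).

c_0 = 1/7, c_1 = 1/49, c_2 = 1/343; R = 7.


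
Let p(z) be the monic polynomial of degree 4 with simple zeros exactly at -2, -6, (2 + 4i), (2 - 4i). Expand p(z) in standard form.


The polynomial is p(z) = ∏_{α ∈ S} (z − α), where S = {-2, -6, (2 + 4i), (2 - 4i)}.
Expanding the product yields: p(z) = z^4 + 4·z^3 + 112·z + 240.
Note conjugate pairs combine to real quadratics: (z − (2+4i))(z − (2−4i)) = z² − 4z + 20.
The resulting polynomial has degree 4 and real coefficients as required.

p(z) = z^4 + 4·z^3 + 112·z + 240.


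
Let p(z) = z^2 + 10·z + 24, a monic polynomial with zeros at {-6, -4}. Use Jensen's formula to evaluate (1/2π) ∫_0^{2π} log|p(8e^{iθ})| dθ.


Zeros: -6, -4; r = 8.
Inside |z| < r: -6, -4. Outside (|z| ≥ r): ∅.
p(0) = 24, so log|p(0)| = log(24) = 3.1781.
Apply Jensen: I(r) = log|p(0)| + Σ_k log(r/|z_k|), summed over zeros inside |z| < r.
  log(r/|z_k|) for z_k = -6: log(8/6) = 0.2877
  log(r/|z_k|) for z_k = -4: log(8/4) = 0.6931
Sum over inside zeros: 0.9808.
I(r) = log|p(0)| + (inside sum) = 3.1781 + 0.9808 = 4.1589.
Closed form (all zeros inside, monic): I(r) = n·log(r) = 2·log(8) = 4.1589. ✓

I(r) ≈ 4.1589.


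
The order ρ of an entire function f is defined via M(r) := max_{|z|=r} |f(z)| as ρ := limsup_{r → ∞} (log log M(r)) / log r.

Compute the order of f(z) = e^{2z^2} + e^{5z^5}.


Each summand is entire of order 2 and 5 respectively (as in the single-exponential case). The order of a sum is at most the max of the orders, so ρ ≤ 5. For the lower bound: on |z|=r choose arg z so that 5z^5 is real positive; then |e^{5z^5}| = e^{5r^5} while |e^{2z^2}| ≤ e^{2r^2} = o(e^{5r^5}). So |f| ≥ e^{5r^5}(1 − o(1)) and ρ ≥ 5. Hence ρ = max(2, 5) = 5.
Therefore ρ = 5.

Order ρ = 5.


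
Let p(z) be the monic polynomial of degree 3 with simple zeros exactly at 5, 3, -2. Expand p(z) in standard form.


The polynomial is p(z) = ∏_{α ∈ S} (z − α), where S = {5, 3, -2}.
Expanding the product yields: p(z) = z^3 -6·z^2 -z + 30.
The resulting polynomial has degree 3 and real coefficients as required.

p(z) = z^3 -6·z^2 -z + 30.


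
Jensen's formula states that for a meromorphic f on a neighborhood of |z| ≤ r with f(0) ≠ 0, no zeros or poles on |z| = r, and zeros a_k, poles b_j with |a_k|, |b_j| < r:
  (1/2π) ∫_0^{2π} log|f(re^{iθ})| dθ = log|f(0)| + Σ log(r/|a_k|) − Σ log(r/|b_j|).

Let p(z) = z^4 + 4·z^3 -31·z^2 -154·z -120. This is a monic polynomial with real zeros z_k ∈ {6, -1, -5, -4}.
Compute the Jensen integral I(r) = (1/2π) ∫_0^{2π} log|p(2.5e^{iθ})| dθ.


Zeros: -5, -4, -1, 6; r = 2.5.
Inside |z| < r: -1. Outside (|z| ≥ r): -5, -4, 6.
p(0) = -120, so log|p(0)| = log(120) = 4.7875.
Apply Jensen: I(r) = log|p(0)| + Σ_k log(r/|z_k|), summed over zeros inside |z| < r.
  log(r/|z_k|) for z_k = -1: log(2.5/1) = 0.9163
  Outside zeros (-5, -4, 6) contribute nothing to the Jensen sum.
Sum over inside zeros: 0.9163.
I(r) = log|p(0)| + (inside sum) = 4.7875 + 0.9163 = 5.7038.
Note: since some zeros are outside |z| ≤ r, the simplified n·log(r) form does NOT apply — only the inside zeros contribute.

I(r) ≈ 5.7038.
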